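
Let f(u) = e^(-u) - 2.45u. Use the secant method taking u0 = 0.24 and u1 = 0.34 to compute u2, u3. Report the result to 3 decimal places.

f(0.24) = 0.19863, f(0.34) = -0.12123
u2 = 0.34000 − (-0.12123)·(0.34000 − 0.24000) / (-0.12123 − 0.19863) = 0.34000 − (-0.01212)/(-0.31986) = 0.30210
f(0.30210) = -0.00088
u3 = 0.30210 − (-0.00088)·(0.30210 − 0.34000) / (-0.00088 − (-0.12123)) = 0.30210 − (0.00003)/(0.12035) = 0.30182

0.302, 0.302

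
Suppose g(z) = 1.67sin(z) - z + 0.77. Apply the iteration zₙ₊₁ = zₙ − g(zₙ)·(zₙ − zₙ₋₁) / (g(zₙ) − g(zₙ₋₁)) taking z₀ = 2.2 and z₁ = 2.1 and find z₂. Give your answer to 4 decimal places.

g(2.2) = -0.079811, g(2.1) = 0.111560
z₂ = 2.100000 − 0.111560·(2.100000 − 2.200000) / (0.111560 − (-0.079811)) = 2.100000 − (-0.011156)/(0.191371) = 2.158295

2.1583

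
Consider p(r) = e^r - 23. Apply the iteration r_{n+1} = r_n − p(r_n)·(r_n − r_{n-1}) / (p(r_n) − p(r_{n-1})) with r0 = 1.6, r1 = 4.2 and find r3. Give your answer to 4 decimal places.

2.7671

p(1.6) = -18.046968, p(4.2) = 43.686331
r2 = 4.200000 − 43.686331·(4.200000 − 1.600000) / (43.686331 − (-18.046968)) = 4.200000 − (113.584461)/(61.733299) = 2.360078
p(2.360078) = -12.408224
r3 = 2.360078 − (-12.408224)·(2.360078 − 4.200000) / (-12.408224 − 43.686331) = 2.360078 − (22.830165)/(-56.094555) = 2.767072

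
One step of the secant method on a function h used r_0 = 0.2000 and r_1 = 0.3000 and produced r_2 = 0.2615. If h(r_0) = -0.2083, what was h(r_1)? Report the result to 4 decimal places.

0.1304

The secant line through (0.2000, -0.2083) and (0.3000, h(r_1)) crosses zero at r_2 = 0.2615.
So (0.2000, -0.2083), (0.3000, h(r_1)), (0.2615, 0) are collinear:
h(r_1) = -0.2083 · (0.3000 − 0.2615) / (0.2000 − 0.2615) = -0.2083 · (0.038500)/(-0.061500) = 0.130399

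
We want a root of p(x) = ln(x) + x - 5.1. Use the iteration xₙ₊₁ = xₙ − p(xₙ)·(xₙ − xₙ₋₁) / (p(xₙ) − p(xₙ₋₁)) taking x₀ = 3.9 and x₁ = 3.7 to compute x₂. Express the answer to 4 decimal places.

3.7726

p(3.9) = 0.160977, p(3.7) = -0.091667
x₂ = 3.700000 − (-0.091667)·(3.700000 − 3.900000) / (-0.091667 − 0.160977) = 3.700000 − (0.018333)/(-0.252644) = 3.772566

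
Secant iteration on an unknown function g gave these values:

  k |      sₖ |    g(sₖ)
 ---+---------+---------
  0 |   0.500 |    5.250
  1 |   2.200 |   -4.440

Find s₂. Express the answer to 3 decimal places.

s₂ = 2.200 − (-4.440)·(2.200 − 0.500) / (-4.440 − 5.250)
   = 2.200 − (-7.54800)/(-9.69000) = 1.42105

1.421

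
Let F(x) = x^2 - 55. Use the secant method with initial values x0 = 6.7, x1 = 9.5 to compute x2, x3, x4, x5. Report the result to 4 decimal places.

7.3241, 7.4048, 7.4163, 7.4162

F(6.7) = -10.110000, F(9.5) = 35.250000
x2 = 9.500000 − 35.250000·(9.500000 − 6.700000) / (35.250000 − (-10.110000)) = 9.500000 − (98.700000)/(45.360000) = 7.324074
F(7.324074) = -1.357939
x3 = 7.324074 − (-1.357939)·(7.324074 − 9.500000) / (-1.357939 − 35.250000) = 7.324074 − (2.954775)/(-36.607939) = 7.404788
F(7.404788) = -0.169113
x4 = 7.404788 − (-0.169113)·(7.404788 − 7.324074) / (-0.169113 − (-1.357939)) = 7.404788 − (-0.013650)/(1.188826) = 7.416270
F(7.416270) = 0.001059
x5 = 7.416270 − 0.001059·(7.416270 − 7.404788) / (0.001059 − (-0.169113)) = 7.416270 − (0.000012)/(0.170172) = 7.416198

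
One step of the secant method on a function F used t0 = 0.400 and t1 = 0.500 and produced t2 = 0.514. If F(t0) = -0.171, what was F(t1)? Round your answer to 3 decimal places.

The secant line through (0.400, -0.171) and (0.500, F(t1)) crosses zero at t2 = 0.514.
So (0.400, -0.171), (0.500, F(t1)), (0.514, 0) are collinear:
F(t1) = -0.171 · (0.500 − 0.514) / (0.400 − 0.514) = -0.171 · (-0.01400)/(-0.11400) = -0.02100

-0.021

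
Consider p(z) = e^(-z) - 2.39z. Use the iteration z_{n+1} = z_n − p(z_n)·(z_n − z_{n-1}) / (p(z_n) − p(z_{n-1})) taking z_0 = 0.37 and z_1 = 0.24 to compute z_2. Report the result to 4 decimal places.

p(0.37) = -0.193566, p(0.24) = 0.213028
z_2 = 0.240000 − 0.213028·(0.240000 − 0.370000) / (0.213028 − (-0.193566)) = 0.240000 − (-0.027694)/(0.406594) = 0.308111

0.3081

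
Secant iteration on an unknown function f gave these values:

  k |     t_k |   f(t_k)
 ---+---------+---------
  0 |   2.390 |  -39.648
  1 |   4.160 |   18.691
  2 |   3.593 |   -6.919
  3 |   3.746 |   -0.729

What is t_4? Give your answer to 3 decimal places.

t_4 = 3.746 − (-0.729)·(3.746 − 3.593) / (-0.729 − (-6.919))
   = 3.746 − (-0.11154)/(6.19000) = 3.76402

3.764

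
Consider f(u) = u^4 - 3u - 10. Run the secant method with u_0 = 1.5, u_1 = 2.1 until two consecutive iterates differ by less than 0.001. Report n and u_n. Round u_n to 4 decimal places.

f(1.5) = -9.437500, f(2.1) = 3.148100
u_2 = 2.100000 − 3.148100·(0.600000)/(12.585600) = 1.949919;  |Δ| = 0.150081
f(1.949919) = -1.393154
u_3 = 1.949919 − (-1.393154)·(-0.150081)/(-4.541254) = 1.995960;  |Δ| = 0.046041
f(1.995960) = -0.116756
u_4 = 1.995960 − (-0.116756)·(0.046041)/(1.276398) = 2.000172;  |Δ| = 0.004212
f(2.000172) = 0.004989
u_5 = 2.000172 − 0.004989·(0.004212)/(0.121745) = 1.999999;  |Δ| = 0.000173
|u_5 − u_4| = 0.000173 < 0.001

n = 5, u_n = 2.0000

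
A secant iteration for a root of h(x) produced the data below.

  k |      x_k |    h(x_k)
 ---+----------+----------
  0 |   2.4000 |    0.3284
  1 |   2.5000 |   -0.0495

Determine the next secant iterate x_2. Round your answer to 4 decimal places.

x_2 = 2.5000 − (-0.0495)·(2.5000 − 2.4000) / (-0.0495 − 0.3284)
   = 2.5000 − (-0.004950)/(-0.377900) = 2.486901

2.4869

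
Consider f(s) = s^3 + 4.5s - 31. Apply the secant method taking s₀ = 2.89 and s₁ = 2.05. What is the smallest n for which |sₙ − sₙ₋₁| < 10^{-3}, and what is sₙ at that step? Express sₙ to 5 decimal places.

f(2.89) = 6.1425690, f(2.05) = -13.1598750
s₂ = 2.0500000 − (-13.1598750)·(-0.8400000)/(-19.3024440) = 2.6226889;  |Δ| = 0.5726889
f(2.6226889) = -1.1577426
s₃ = 2.6226889 − (-1.1577426)·(0.5726889)/(12.0021324) = 2.6779313;  |Δ| = 0.0552424
f(2.6779313) = 0.2549814
s₄ = 2.6779313 − 0.2549814·(0.0552424)/(1.4127240) = 2.6679606;  |Δ| = 0.0099706
f(2.6679606) = -0.0035969
s₅ = 2.6679606 − (-0.0035969)·(-0.0099706)/(-0.2585783) = 2.6680993;  |Δ| = 0.0001387
|s₅ − s₄| = 0.0001387 < 10^{-3}

n = 5, sₙ = 2.66810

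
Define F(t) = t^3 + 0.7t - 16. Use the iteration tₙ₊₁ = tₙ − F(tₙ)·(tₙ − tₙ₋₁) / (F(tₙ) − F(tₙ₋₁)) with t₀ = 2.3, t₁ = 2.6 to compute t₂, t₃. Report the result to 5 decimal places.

2.41869, 2.42672

F(2.3) = -2.2230000, F(2.6) = 3.3960000
t₂ = 2.6000000 − 3.3960000·(2.6000000 − 2.3000000) / (3.3960000 − (-2.2230000)) = 2.6000000 − (1.0188000)/(5.6190000) = 2.4186866
F(2.4186866) = -0.1574943
t₃ = 2.4186866 − (-0.1574943)·(2.4186866 − 2.6000000) / (-0.1574943 − 3.3960000) = 2.4186866 − (0.0285558)/(-3.5534943) = 2.4267226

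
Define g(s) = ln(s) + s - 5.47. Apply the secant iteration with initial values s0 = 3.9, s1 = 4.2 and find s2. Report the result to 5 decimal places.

4.06762

g(3.9) = -0.2090234, g(4.2) = 0.1650845
s2 = 4.2000000 − 0.1650845·(4.2000000 − 3.9000000) / (0.1650845 − (-0.2090234)) = 4.2000000 − (0.0495254)/(0.3741080) = 4.0676175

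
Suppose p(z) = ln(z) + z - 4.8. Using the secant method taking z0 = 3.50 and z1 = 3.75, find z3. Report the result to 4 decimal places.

p(3.50) = -0.047237, p(3.75) = 0.271756
z2 = 3.750000 − 0.271756·(3.750000 − 3.500000) / (0.271756 − (-0.047237)) = 3.750000 − (0.067939)/(0.318993) = 3.537020
p(3.537020) = 0.000305
z3 = 3.537020 − 0.000305·(3.537020 − 3.750000) / (0.000305 − 0.271756) = 3.537020 − (-0.000065)/(-0.271451) = 3.536781

3.5368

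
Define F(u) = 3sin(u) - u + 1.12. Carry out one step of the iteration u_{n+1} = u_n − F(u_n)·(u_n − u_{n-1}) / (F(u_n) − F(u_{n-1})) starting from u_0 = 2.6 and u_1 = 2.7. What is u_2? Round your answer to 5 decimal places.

2.61825

F(2.6) = 0.0665041, F(2.7) = -0.2978604
u_2 = 2.7000000 − (-0.2978604)·(2.7000000 − 2.6000000) / (-0.2978604 − 0.0665041) = 2.7000000 − (-0.0297860)/(-0.3643645) = 2.6182521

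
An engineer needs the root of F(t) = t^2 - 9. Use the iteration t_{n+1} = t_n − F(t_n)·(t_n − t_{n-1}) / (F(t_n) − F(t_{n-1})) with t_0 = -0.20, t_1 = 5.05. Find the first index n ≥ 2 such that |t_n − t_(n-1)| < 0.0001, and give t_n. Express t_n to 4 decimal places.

n = 8, t_n = 3.0000

F(-0.20) = -8.960000, F(5.05) = 16.502500
t_2 = 5.050000 − 16.502500·(5.250000)/(25.462500) = 1.647423;  |Δ| = 3.402577
F(1.647423) = -6.285999
t_3 = 1.647423 − (-6.285999)·(-3.402577)/(-22.788499) = 2.585992;  |Δ| = 0.938570
F(2.585992) = -2.312643
t_4 = 2.585992 − (-2.312643)·(0.938570)/(3.973356) = 3.132276;  |Δ| = 0.546283
F(3.132276) = 0.811150
t_5 = 3.132276 − 0.811150·(0.546283)/(3.123793) = 2.990423;  |Δ| = 0.141852
F(2.990423) = -0.057369
t_6 = 2.990423 − (-0.057369)·(-0.141852)/(-0.868519) = 2.999793;  |Δ| = 0.009370
F(2.999793) = -0.001241
t_7 = 2.999793 − (-0.001241)·(0.009370)/(0.056128) = 3.000000;  |Δ| = 0.000207
F(3.000000) = 0.000002
t_8 = 3.000000 − 0.000002·(0.000207)/(0.001243) = 3.000000;  |Δ| = 0.000000
|t_8 − t_7| = 0.000000 < 0.0001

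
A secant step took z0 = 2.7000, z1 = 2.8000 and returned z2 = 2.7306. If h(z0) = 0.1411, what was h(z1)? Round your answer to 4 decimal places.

-0.3200

The secant line through (2.7000, 0.1411) and (2.8000, h(z1)) crosses zero at z2 = 2.7306.
So (2.7000, 0.1411), (2.8000, h(z1)), (2.7306, 0) are collinear:
h(z1) = 0.1411 · (2.8000 − 2.7306) / (2.7000 − 2.7306) = 0.1411 · (0.069400)/(-0.030600) = -0.320011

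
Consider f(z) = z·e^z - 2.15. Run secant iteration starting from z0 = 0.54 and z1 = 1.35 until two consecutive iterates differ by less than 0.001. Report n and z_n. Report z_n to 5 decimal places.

n = 6, z_n = 0.88624

f(0.54) = -1.2233563, f(1.35) = 3.0575245
z2 = 1.3500000 − 3.0575245·(0.8100000)/(4.2808808) = 0.7714754;  |Δ| = 0.5785246
f(0.7714754) = -0.4813333
z3 = 0.7714754 − (-0.4813333)·(-0.5785246)/(-3.5388578) = 0.8501627;  |Δ| = 0.0786873
f(0.8501627) = -0.1605959
z4 = 0.8501627 − (-0.1605959)·(0.0786873)/(0.3207375) = 0.8895621;  |Δ| = 0.0393994
f(0.8895621) = 0.0152506
z5 = 0.8895621 − 0.0152506·(0.0393994)/(0.1758464) = 0.8861451;  |Δ| = 0.0034170
f(0.8861451) = -0.0004242
z6 = 0.8861451 − (-0.0004242)·(-0.0034170)/(-0.0156747) = 0.8862376;  |Δ| = 0.0000925
|z6 − z5| = 0.0000925 < 0.001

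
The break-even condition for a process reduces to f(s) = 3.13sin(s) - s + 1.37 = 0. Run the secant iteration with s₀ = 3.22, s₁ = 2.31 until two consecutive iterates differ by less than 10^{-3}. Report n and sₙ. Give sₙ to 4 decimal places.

n = 5, sₙ = 2.7020

f(3.22) = -2.095164, f(2.31) = 1.373087
s₂ = 2.310000 − 1.373087·(-0.910000)/(3.468250) = 2.670271;  |Δ| = 0.360271
f(2.670271) = 0.120951
s₃ = 2.670271 − 0.120951·(0.360271)/(-1.252135) = 2.705071;  |Δ| = 0.034801
f(2.705071) = -0.011740
s₄ = 2.705071 − (-0.011740)·(0.034801)/(-0.132692) = 2.701992;  |Δ| = 0.003079
f(2.701992) = 0.000066
s₅ = 2.701992 − 0.000066·(-0.003079)/(0.011807) = 2.702010;  |Δ| = 0.000017
|s₅ − s₄| = 0.000017 < 10^{-3}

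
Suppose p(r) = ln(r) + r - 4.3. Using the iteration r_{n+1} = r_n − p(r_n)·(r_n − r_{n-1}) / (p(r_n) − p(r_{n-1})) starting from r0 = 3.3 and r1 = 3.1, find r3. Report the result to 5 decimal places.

p(3.3) = 0.1939225, p(3.1) = -0.0685979
r2 = 3.1000000 − (-0.0685979)·(3.1000000 − 3.3000000) / (-0.0685979 − 0.1939225) = 3.1000000 − (0.0137196)/(-0.2625204) = 3.1522610
p(3.1522610) = 0.0003810
r3 = 3.1522610 − 0.0003810·(3.1522610 − 3.1000000) / (0.0003810 − (-0.0685979)) = 3.1522610 − (0.0000199)/(0.0689789) = 3.1519724

3.15197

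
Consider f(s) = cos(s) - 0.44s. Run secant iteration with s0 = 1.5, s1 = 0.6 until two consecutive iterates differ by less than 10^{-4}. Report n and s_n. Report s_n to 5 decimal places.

f(1.5) = -0.5892628, f(0.6) = 0.5613356
s2 = 0.6000000 − 0.5613356·(-0.9000000)/(1.1505984) = 1.0390777;  |Δ| = 0.4390777
f(1.0390777) = 0.0498213
s3 = 1.0390777 − 0.0498213·(0.4390777)/(-0.5115143) = 1.0818437;  |Δ| = 0.0427660
f(1.0818437) = -0.0063097
s4 = 1.0818437 − (-0.0063097)·(0.0427660)/(-0.0561310) = 1.0770363;  |Δ| = 0.0048073
f(1.0770363) = 0.0000441
s5 = 1.0770363 − 0.0000441·(-0.0048073)/(0.0063538) = 1.0770697;  |Δ| = 0.0000334
|s5 − s4| = 0.0000334 < 10^{-4}

n = 5, s_n = 1.07707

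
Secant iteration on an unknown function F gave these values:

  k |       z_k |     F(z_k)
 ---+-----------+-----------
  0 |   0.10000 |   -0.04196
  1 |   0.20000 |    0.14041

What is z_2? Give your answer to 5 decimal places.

z_2 = 0.20000 − 0.14041·(0.20000 − 0.10000) / (0.14041 − (-0.04196))
   = 0.20000 − (0.0140410)/(0.1823700) = 0.1230082

0.12301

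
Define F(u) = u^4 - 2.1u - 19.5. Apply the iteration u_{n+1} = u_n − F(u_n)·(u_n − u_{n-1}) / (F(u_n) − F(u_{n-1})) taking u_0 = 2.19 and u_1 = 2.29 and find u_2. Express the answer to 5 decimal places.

2.21557

F(2.19) = -1.0964248, F(2.29) = 3.1915848
u_2 = 2.2900000 − 3.1915848·(2.2900000 − 2.1900000) / (3.1915848 − (-1.0964248)) = 2.2900000 − (0.3191585)/(4.2880096) = 2.2155696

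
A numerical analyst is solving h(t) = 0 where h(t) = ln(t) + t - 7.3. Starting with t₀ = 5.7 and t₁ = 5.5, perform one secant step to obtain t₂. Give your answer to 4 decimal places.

h(5.7) = 0.140466, h(5.5) = -0.095252
t₂ = 5.500000 − (-0.095252)·(5.500000 − 5.700000) / (-0.095252 − 0.140466) = 5.500000 − (0.019050)/(-0.235718) = 5.580818

5.5808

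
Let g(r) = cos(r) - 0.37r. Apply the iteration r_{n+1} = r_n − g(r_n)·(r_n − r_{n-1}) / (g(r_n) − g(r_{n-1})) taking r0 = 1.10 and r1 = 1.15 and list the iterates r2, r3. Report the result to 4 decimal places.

1.1366, 1.1367

g(1.10) = 0.046596, g(1.15) = -0.017013
r2 = 1.150000 − (-0.017013)·(1.150000 − 1.100000) / (-0.017013 − 0.046596) = 1.150000 − (-0.000851)/(-0.063609) = 1.136627
g(1.136627) = 0.000105
r3 = 1.136627 − 0.000105·(1.136627 − 1.150000) / (0.000105 − (-0.017013)) = 1.136627 − (-0.000001)/(0.017117) = 1.136709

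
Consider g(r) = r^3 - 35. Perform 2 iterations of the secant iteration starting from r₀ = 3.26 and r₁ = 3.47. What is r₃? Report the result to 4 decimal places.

g(3.26) = -0.354024, g(3.47) = 6.781923
r₂ = 3.470000 − 6.781923·(3.470000 − 3.260000) / (6.781923 − (-0.354024)) = 3.470000 − (1.424204)/(7.135947) = 3.270418
g(3.270418) = -0.020794
r₃ = 3.270418 − (-0.020794)·(3.270418 − 3.470000) / (-0.020794 − 6.781923) = 3.270418 − (0.004150)/(-6.802717) = 3.271028

3.2710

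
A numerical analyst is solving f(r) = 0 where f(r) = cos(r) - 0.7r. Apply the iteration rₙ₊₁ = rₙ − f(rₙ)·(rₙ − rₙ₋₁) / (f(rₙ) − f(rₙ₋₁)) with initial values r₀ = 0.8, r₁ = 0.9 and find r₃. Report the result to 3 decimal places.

f(0.8) = 0.13671, f(0.9) = -0.00839
r₂ = 0.90000 − (-0.00839)·(0.90000 − 0.80000) / (-0.00839 − 0.13671) = 0.90000 − (-0.00084)/(-0.14510) = 0.89422
f(0.89422) = 0.00018
r₃ = 0.89422 − 0.00018·(0.89422 − 0.90000) / (0.00018 − (-0.00839)) = 0.89422 − (0.00000)/(0.00857) = 0.89434

0.894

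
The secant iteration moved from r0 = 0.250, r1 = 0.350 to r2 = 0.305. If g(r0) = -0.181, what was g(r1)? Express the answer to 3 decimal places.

The secant line through (0.250, -0.181) and (0.350, g(r1)) crosses zero at r2 = 0.305.
So (0.250, -0.181), (0.350, g(r1)), (0.305, 0) are collinear:
g(r1) = -0.181 · (0.350 − 0.305) / (0.250 − 0.305) = -0.181 · (0.04500)/(-0.05500) = 0.14809

0.148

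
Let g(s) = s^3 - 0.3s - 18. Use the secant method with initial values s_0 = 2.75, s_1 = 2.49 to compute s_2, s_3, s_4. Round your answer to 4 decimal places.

g(2.75) = 1.971875, g(2.49) = -3.308751
s_2 = 2.490000 − (-3.308751)·(2.490000 − 2.750000) / (-3.308751 − 1.971875) = 2.490000 − (0.860275)/(-5.280626) = 2.652912
g(2.652912) = -0.124841
s_3 = 2.652912 − (-0.124841)·(2.652912 − 2.490000) / (-0.124841 − (-3.308751)) = 2.652912 − (-0.020338)/(3.183910) = 2.659299
g(2.659299) = 0.008438
s_4 = 2.659299 − 0.008438·(2.659299 − 2.652912) / (0.008438 − (-0.124841)) = 2.659299 − (0.000054)/(0.133278) = 2.658895

2.6529, 2.6593, 2.6589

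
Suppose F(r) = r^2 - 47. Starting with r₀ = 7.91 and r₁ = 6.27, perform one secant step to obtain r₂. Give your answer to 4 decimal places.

6.8121

F(7.91) = 15.568100, F(6.27) = -7.687100
r₂ = 6.270000 − (-7.687100)·(6.270000 − 7.910000) / (-7.687100 − 15.568100) = 6.270000 − (12.606844)/(-23.255200) = 6.812109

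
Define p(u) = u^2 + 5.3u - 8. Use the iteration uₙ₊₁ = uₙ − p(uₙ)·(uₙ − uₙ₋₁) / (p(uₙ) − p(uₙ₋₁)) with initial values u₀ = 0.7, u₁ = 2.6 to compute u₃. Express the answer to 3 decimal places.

1.213

p(0.7) = -3.80000, p(2.6) = 12.54000
u₂ = 2.60000 − 12.54000·(2.60000 − 0.70000) / (12.54000 − (-3.80000)) = 2.60000 − (23.82600)/(16.34000) = 1.14186
p(1.14186) = -0.64429
u₃ = 1.14186 − (-0.64429)·(1.14186 − 2.60000) / (-0.64429 − 12.54000) = 1.14186 − (0.93947)/(-13.18429) = 1.21312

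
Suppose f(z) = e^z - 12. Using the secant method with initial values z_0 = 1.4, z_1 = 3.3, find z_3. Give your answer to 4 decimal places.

2.3253

f(1.4) = -7.944800, f(3.3) = 15.112639
z_2 = 3.300000 − 15.112639·(3.300000 − 1.400000) / (15.112639 − (-7.944800)) = 3.300000 − (28.714014)/(23.057439) = 2.054675
f(2.054675) = -4.195702
z_3 = 2.054675 − (-4.195702)·(2.054675 − 3.300000) / (-4.195702 − 15.112639) = 2.054675 − (5.225014)/(-19.308341) = 2.325284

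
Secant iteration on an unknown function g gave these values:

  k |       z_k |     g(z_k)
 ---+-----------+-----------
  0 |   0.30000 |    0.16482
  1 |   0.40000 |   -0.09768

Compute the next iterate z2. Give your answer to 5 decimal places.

z2 = 0.40000 − (-0.09768)·(0.40000 − 0.30000) / (-0.09768 − 0.16482)
   = 0.40000 − (-0.0097680)/(-0.2625000) = 0.3627886

0.36279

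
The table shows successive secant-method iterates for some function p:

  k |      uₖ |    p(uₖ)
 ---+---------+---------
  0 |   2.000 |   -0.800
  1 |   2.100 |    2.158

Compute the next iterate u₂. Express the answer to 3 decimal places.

2.027

u₂ = 2.100 − 2.158·(2.100 − 2.000) / (2.158 − (-0.800))
   = 2.100 − (0.21580)/(2.95800) = 2.02705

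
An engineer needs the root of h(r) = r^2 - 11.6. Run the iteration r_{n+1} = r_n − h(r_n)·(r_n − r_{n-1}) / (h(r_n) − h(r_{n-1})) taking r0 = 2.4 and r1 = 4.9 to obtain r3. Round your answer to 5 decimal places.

3.36790

h(2.4) = -5.8400000, h(4.9) = 12.4100000
r2 = 4.9000000 − 12.4100000·(4.9000000 − 2.4000000) / (12.4100000 − (-5.8400000)) = 4.9000000 − (31.0250000)/(18.2500000) = 3.2000000
h(3.2000000) = -1.3600000
r3 = 3.2000000 − (-1.3600000)·(3.2000000 − 4.9000000) / (-1.3600000 − 12.4100000) = 3.2000000 − (2.3120000)/(-13.7700000) = 3.3679012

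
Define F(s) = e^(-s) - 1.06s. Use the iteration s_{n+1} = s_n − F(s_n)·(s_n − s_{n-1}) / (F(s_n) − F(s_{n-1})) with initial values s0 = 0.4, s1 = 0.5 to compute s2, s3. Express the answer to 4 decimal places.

0.5451, 0.5463

F(0.4) = 0.246320, F(0.5) = 0.076531
s2 = 0.500000 − 0.076531·(0.500000 − 0.400000) / (0.076531 − 0.246320) = 0.500000 − (0.007653)/(-0.169789) = 0.545074
F(0.545074) = 0.002021
s3 = 0.545074 − 0.002021·(0.545074 − 0.500000) / (0.002021 − 0.076531) = 0.545074 − (0.000091)/(-0.074510) = 0.546296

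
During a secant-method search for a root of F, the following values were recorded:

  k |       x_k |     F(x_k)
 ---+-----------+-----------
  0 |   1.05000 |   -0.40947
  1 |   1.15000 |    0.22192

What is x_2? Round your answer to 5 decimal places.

1.11485

x_2 = 1.15000 − 0.22192·(1.15000 − 1.05000) / (0.22192 − (-0.40947))
   = 1.15000 − (0.0221920)/(0.6313900) = 1.1148522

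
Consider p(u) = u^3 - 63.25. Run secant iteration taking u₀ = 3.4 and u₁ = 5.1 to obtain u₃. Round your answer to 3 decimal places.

p(3.4) = -23.94600, p(5.1) = 69.40100
u₂ = 5.10000 − 69.40100·(5.10000 − 3.40000) / (69.40100 − (-23.94600)) = 5.10000 − (117.98170)/(93.34700) = 3.83610
p(3.83610) = -6.79945
u₃ = 3.83610 − (-6.79945)·(3.83610 − 5.10000) / (-6.79945 − 69.40100) = 3.83610 − (8.59385)/(-76.20045) = 3.94887

3.949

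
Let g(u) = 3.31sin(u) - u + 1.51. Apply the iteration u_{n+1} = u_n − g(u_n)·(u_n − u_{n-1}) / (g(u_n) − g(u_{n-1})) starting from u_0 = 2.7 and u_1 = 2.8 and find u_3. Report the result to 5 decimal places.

2.75573

g(2.7) = 0.2246274, g(2.8) = -0.1811892
u_2 = 2.8000000 − (-0.1811892)·(2.8000000 − 2.7000000) / (-0.1811892 − 0.2246274) = 2.8000000 − (-0.0181189)/(-0.4058166) = 2.7553519
g(2.7553519) = 0.0015540
u_3 = 2.7553519 − 0.0015540·(2.7553519 − 2.8000000) / (0.0015540 − (-0.1811892)) = 2.7553519 − (-0.0000694)/(0.1827432) = 2.7557316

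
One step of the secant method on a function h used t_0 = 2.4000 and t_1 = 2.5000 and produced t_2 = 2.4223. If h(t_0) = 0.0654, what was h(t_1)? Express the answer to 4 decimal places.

The secant line through (2.4000, 0.0654) and (2.5000, h(t_1)) crosses zero at t_2 = 2.4223.
So (2.4000, 0.0654), (2.5000, h(t_1)), (2.4223, 0) are collinear:
h(t_1) = 0.0654 · (2.5000 − 2.4223) / (2.4000 − 2.4223) = 0.0654 · (0.077700)/(-0.022300) = -0.227874

-0.2279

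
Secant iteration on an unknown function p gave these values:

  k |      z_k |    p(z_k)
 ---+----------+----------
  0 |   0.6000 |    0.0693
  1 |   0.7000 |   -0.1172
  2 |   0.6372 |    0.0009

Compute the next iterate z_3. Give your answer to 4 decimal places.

0.6377

z_3 = 0.6372 − 0.0009·(0.6372 − 0.7000) / (0.0009 − (-0.1172))
   = 0.6372 − (-0.000057)/(0.118100) = 0.637679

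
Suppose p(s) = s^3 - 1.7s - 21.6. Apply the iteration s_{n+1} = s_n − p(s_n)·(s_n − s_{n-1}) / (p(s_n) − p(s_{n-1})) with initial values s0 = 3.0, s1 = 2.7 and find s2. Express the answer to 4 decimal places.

2.9868

p(3.0) = 0.300000, p(2.7) = -6.507000
s2 = 2.700000 − (-6.507000)·(2.700000 − 3.000000) / (-6.507000 − 0.300000) = 2.700000 − (1.952100)/(-6.807000) = 2.986778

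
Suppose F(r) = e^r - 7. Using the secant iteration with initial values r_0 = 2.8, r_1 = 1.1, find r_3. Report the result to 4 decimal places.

2.1222

F(2.8) = 9.444647, F(1.1) = -3.995834
r_2 = 1.100000 − (-3.995834)·(1.100000 − 2.800000) / (-3.995834 − 9.444647) = 1.100000 − (6.792918)/(-13.440481) = 1.605407
F(1.605407) = -2.020112
r_3 = 1.605407 − (-2.020112)·(1.605407 − 1.100000) / (-2.020112 − (-3.995834)) = 1.605407 − (-1.020980)/(1.975722) = 2.122170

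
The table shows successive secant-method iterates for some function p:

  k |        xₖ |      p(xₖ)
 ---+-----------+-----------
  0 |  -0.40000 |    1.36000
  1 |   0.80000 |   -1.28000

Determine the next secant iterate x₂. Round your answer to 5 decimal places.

0.21818

x₂ = 0.80000 − (-1.28000)·(0.80000 − (-0.40000)) / (-1.28000 − 1.36000)
   = 0.80000 − (-1.5360000)/(-2.6400000) = 0.2181818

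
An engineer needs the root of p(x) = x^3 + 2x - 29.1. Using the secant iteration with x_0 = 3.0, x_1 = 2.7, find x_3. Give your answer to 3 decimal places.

2.860

p(3.0) = 3.90000, p(2.7) = -4.01700
x_2 = 2.70000 − (-4.01700)·(2.70000 − 3.00000) / (-4.01700 − 3.90000) = 2.70000 − (1.20510)/(-7.91700) = 2.85222
p(2.85222) = -0.19238
x_3 = 2.85222 − (-0.19238)·(2.85222 − 2.70000) / (-0.19238 − (-4.01700)) = 2.85222 − (-0.02928)/(3.82462) = 2.85987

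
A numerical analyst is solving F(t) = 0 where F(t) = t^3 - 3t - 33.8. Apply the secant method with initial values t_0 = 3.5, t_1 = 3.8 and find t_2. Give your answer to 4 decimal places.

3.5385

F(3.5) = -1.425000, F(3.8) = 9.672000
t_2 = 3.800000 − 9.672000·(3.800000 − 3.500000) / (9.672000 − (-1.425000)) = 3.800000 − (2.901600)/(11.097000) = 3.538524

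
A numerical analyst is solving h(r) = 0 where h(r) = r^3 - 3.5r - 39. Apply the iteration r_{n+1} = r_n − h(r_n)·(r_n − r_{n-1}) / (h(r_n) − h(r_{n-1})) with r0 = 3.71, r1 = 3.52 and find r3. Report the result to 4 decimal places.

3.7341

h(3.71) = -0.920189, h(3.52) = -7.705792
r2 = 3.520000 − (-7.705792)·(3.520000 − 3.710000) / (-7.705792 − (-0.920189)) = 3.520000 − (1.464100)/(-6.785603) = 3.735766
h(3.735766) = 0.060963
r3 = 3.735766 − 0.060963·(3.735766 − 3.520000) / (0.060963 − (-7.705792)) = 3.735766 − (0.013154)/(7.766755) = 3.734072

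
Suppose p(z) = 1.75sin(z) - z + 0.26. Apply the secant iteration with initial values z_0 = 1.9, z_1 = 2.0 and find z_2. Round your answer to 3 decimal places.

1.910

p(1.9) = 0.01603, p(2.0) = -0.14873
z_2 = 2.00000 − (-0.14873)·(2.00000 − 1.90000) / (-0.14873 − 0.01603) = 2.00000 − (-0.01487)/(-0.16475) = 1.90973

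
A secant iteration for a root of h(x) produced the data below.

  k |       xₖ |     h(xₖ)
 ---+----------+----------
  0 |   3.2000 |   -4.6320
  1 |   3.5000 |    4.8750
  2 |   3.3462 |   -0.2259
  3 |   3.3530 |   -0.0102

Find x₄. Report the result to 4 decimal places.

x₄ = 3.3530 − (-0.0102)·(3.3530 − 3.3462) / (-0.0102 − (-0.2259))
   = 3.3530 − (-0.000069)/(0.215700) = 3.353322

3.3533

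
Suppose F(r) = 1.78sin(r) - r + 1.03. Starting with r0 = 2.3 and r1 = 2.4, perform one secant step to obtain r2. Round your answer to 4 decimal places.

F(2.3) = 0.057355, F(2.4) = -0.167676
r2 = 2.400000 − (-0.167676)·(2.400000 − 2.300000) / (-0.167676 − 0.057355) = 2.400000 − (-0.016768)/(-0.225031) = 2.325488

2.3255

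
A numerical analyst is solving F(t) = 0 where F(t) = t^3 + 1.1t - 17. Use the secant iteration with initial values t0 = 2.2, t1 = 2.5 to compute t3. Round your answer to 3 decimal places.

F(2.2) = -3.93200, F(2.5) = 1.37500
t2 = 2.50000 − 1.37500·(2.50000 − 2.20000) / (1.37500 − (-3.93200)) = 2.50000 − (0.41250)/(5.30700) = 2.42227
F(2.42227) = -0.12305
t3 = 2.42227 − (-0.12305)·(2.42227 − 2.50000) / (-0.12305 − 1.37500) = 2.42227 − (0.00956)/(-1.49805) = 2.42866

2.429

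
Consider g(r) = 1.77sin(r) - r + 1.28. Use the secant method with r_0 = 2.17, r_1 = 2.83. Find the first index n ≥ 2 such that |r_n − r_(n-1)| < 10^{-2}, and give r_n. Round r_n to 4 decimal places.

g(2.17) = 0.571639, g(2.83) = -1.007362
r_2 = 2.830000 − (-1.007362)·(0.660000)/(-1.579002) = 2.408937;  |Δ| = 0.421063
g(2.408937) = 0.054921
r_3 = 2.408937 − 0.054921·(-0.421063)/(1.062283) = 2.430706;  |Δ| = 0.021769
g(2.430706) = 0.004229
r_4 = 2.430706 − 0.004229·(0.021769)/(-0.050692) = 2.432522;  |Δ| = 0.001816
|r_4 − r_3| = 0.001816 < 10^{-2}

n = 4, r_n = 2.4325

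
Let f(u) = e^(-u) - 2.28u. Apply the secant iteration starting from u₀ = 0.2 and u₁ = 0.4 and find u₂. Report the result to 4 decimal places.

f(0.2) = 0.362731, f(0.4) = -0.241680
u₂ = 0.400000 − (-0.241680)·(0.400000 − 0.200000) / (-0.241680 − 0.362731) = 0.400000 − (-0.048336)/(-0.604411) = 0.320028

0.3200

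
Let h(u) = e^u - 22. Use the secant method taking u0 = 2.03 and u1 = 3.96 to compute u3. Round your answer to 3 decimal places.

2.918

h(2.03) = -14.38591, h(3.96) = 30.45733
u2 = 3.96000 − 30.45733·(3.96000 − 2.03000) / (30.45733 − (-14.38591)) = 3.96000 − (58.78264)/(44.84324) = 2.64915
h(2.64915) = -7.85795
u3 = 2.64915 − (-7.85795)·(2.64915 − 3.96000) / (-7.85795 − 30.45733) = 2.64915 − (10.30057)/(-38.31527) = 2.91799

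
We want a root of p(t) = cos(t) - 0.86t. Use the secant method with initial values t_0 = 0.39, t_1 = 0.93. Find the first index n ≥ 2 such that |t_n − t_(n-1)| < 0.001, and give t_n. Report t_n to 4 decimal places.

n = 4, t_n = 0.8055

p(0.39) = 0.589509, p(0.93) = -0.201966
t_2 = 0.930000 − (-0.201966)·(0.540000)/(-0.791475) = 0.792205;  |Δ| = 0.137795
p(0.792205) = 0.020982
t_3 = 0.792205 − 0.020982·(-0.137795)/(0.222948) = 0.805173;  |Δ| = 0.012968
p(0.805173) = 0.000538
t_4 = 0.805173 − 0.000538·(0.012968)/(-0.020443) = 0.805514;  |Δ| = 0.000342
|t_4 − t_3| = 0.000342 < 0.001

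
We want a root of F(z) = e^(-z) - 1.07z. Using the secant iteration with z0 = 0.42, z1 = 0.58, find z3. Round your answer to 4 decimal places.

F(0.42) = 0.207647, F(0.58) = -0.060702
z2 = 0.580000 − (-0.060702)·(0.580000 − 0.420000) / (-0.060702 − 0.207647) = 0.580000 − (-0.009712)/(-0.268348) = 0.543807
F(0.543807) = -0.001340
z3 = 0.543807 − (-0.001340)·(0.543807 − 0.580000) / (-0.001340 − (-0.060702)) = 0.543807 − (0.000048)/(0.059362) = 0.542990

0.5430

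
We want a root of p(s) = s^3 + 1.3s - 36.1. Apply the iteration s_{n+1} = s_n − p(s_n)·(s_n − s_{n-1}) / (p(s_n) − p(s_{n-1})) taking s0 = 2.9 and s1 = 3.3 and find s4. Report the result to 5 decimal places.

p(2.9) = -7.9410000, p(3.3) = 4.1270000
s2 = 3.3000000 − 4.1270000·(3.3000000 − 2.9000000) / (4.1270000 − (-7.9410000)) = 3.3000000 − (1.6508000)/(12.0680000) = 3.1632085
p(3.1632085) = -0.3371194
s3 = 3.1632085 − (-0.3371194)·(3.1632085 − 3.3000000) / (-0.3371194 − 4.1270000) = 3.1632085 − (0.0461151)/(-4.4641194) = 3.1735386
p(3.1735386) = -0.0125891
s4 = 3.1735386 − (-0.0125891)·(3.1735386 − 3.1632085) / (-0.0125891 − (-0.3371194)) = 3.1735386 − (-0.0001300)/(0.3245303) = 3.1739394

3.17394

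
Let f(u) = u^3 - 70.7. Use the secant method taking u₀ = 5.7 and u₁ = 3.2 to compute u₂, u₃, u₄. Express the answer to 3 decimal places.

3.822, 4.223, 4.128

f(5.7) = 114.49300, f(3.2) = -37.93200
u₂ = 3.20000 − (-37.93200)·(3.20000 − 5.70000) / (-37.93200 − 114.49300) = 3.20000 − (94.83000)/(-152.42500) = 3.82214
f(3.82214) = -14.86321
u₃ = 3.82214 − (-14.86321)·(3.82214 − 3.20000) / (-14.86321 − (-37.93200)) = 3.82214 − (-9.24703)/(23.06879) = 4.22299
f(4.22299) = 4.61118
u₄ = 4.22299 − 4.61118·(4.22299 − 3.82214) / (4.61118 − (-14.86321)) = 4.22299 − (1.84837)/(19.47439) = 4.12807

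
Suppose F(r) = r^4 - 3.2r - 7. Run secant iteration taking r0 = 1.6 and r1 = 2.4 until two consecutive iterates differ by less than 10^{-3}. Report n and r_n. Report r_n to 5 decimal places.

F(1.6) = -5.5664000, F(2.4) = 18.4976000
r2 = 2.4000000 − 18.4976000·(0.8000000)/(24.0640000) = 1.7850532;  |Δ| = 0.6149468
F(1.7850532) = -2.5589303
r3 = 1.7850532 − (-2.5589303)·(-0.6149468)/(-21.0565303) = 1.8597856;  |Δ| = 0.0747324
F(1.8597856) = -0.9879985
r4 = 1.8597856 − (-0.9879985)·(0.0747324)/(1.5709318) = 1.9067868;  |Δ| = 0.0470011
F(1.9067868) = 0.1175837
r5 = 1.9067868 − 0.1175837·(0.0470011)/(1.1055822) = 1.9017880;  |Δ| = 0.0049988
F(1.9017880) = -0.0044975
r6 = 1.9017880 − (-0.0044975)·(-0.0049988)/(-0.1220813) = 1.9019721;  |Δ| = 0.0001842
|r6 − r5| = 0.0001842 < 10^{-3}

n = 6, r_n = 1.90197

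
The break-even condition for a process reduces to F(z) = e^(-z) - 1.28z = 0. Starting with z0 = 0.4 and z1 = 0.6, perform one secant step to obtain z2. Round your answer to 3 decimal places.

F(0.4) = 0.15832, F(0.6) = -0.21919
z2 = 0.60000 − (-0.21919)·(0.60000 − 0.40000) / (-0.21919 − 0.15832) = 0.60000 − (-0.04384)/(-0.37751) = 0.48388

0.484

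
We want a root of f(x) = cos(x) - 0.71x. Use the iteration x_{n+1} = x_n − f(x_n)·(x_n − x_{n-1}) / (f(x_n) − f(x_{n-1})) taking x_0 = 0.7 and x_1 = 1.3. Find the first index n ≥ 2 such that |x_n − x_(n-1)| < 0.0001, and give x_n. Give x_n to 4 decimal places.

n = 5, x_n = 0.8883

f(0.7) = 0.267842, f(1.3) = -0.655501
x_2 = 1.300000 − (-0.655501)·(0.600000)/(-0.923343) = 0.874047;  |Δ| = 0.425953
f(0.874047) = 0.021154
x_3 = 0.874047 − 0.021154·(-0.425953)/(0.676656) = 0.887364;  |Δ| = 0.013317
f(0.887364) = 0.001430
x_4 = 0.887364 − 0.001430·(0.013317)/(-0.019724) = 0.888329;  |Δ| = 0.000965
f(0.888329) = -0.000004
x_5 = 0.888329 − (-0.000004)·(0.000965)/(-0.001434) = 0.888326;  |Δ| = 0.000003
|x_5 − x_4| = 0.000003 < 0.0001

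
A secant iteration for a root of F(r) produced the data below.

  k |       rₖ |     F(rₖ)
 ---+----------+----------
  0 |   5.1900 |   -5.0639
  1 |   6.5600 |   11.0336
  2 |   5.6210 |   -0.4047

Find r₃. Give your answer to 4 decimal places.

5.6542

r₃ = 5.6210 − (-0.4047)·(5.6210 − 6.5600) / (-0.4047 − 11.0336)
   = 5.6210 − (0.380013)/(-11.438300) = 5.654223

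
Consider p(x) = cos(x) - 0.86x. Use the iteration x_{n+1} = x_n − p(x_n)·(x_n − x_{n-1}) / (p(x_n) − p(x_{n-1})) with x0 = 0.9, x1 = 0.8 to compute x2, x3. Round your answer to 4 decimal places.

0.8054, 0.8055

p(0.9) = -0.152390, p(0.8) = 0.008707
x2 = 0.800000 − 0.008707·(0.800000 − 0.900000) / (0.008707 − (-0.152390)) = 0.800000 − (-0.000871)/(0.161097) = 0.805405
p(0.805405) = 0.000172
x3 = 0.805405 − 0.000172·(0.805405 − 0.800000) / (0.000172 − 0.008707) = 0.805405 − (0.000001)/(-0.008535) = 0.805513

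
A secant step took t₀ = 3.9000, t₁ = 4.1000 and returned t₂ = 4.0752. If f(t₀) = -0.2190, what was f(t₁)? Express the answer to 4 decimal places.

0.0310

The secant line through (3.9000, -0.2190) and (4.1000, f(t₁)) crosses zero at t₂ = 4.0752.
So (3.9000, -0.2190), (4.1000, f(t₁)), (4.0752, 0) are collinear:
f(t₁) = -0.2190 · (4.1000 − 4.0752) / (3.9000 − 4.0752) = -0.2190 · (0.024800)/(-0.175200) = 0.031000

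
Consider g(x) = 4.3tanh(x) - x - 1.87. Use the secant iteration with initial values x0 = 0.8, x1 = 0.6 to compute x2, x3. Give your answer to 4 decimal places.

g(0.8) = 0.185358, g(0.6) = -0.160687
x2 = 0.600000 − (-0.160687)·(0.600000 − 0.800000) / (-0.160687 − 0.185358) = 0.600000 − (0.032137)/(-0.346045) = 0.692871
g(0.692871) = 0.016368
x3 = 0.692871 − 0.016368·(0.692871 − 0.600000) / (0.016368 − (-0.160687)) = 0.692871 − (0.001520)/(0.177055) = 0.684285

0.6929, 0.6843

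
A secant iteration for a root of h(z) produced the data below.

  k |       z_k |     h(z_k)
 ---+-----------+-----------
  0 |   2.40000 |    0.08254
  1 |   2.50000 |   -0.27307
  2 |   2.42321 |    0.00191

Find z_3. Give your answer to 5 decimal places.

z_3 = 2.42321 − 0.00191·(2.42321 − 2.50000) / (0.00191 − (-0.27307))
   = 2.42321 − (-0.0001467)/(0.2749800) = 2.4237434

2.42374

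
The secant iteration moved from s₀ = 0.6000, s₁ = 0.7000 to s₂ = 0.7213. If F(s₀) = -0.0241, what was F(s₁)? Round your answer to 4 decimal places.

-0.0042

The secant line through (0.6000, -0.0241) and (0.7000, F(s₁)) crosses zero at s₂ = 0.7213.
So (0.6000, -0.0241), (0.7000, F(s₁)), (0.7213, 0) are collinear:
F(s₁) = -0.0241 · (0.7000 − 0.7213) / (0.6000 − 0.7213) = -0.0241 · (-0.021300)/(-0.121300) = -0.004232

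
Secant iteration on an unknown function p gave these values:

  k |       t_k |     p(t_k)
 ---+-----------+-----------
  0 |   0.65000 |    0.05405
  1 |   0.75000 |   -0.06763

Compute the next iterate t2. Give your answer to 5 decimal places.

t2 = 0.75000 − (-0.06763)·(0.75000 − 0.65000) / (-0.06763 − 0.05405)
   = 0.75000 − (-0.0067630)/(-0.1216800) = 0.6944198

0.69442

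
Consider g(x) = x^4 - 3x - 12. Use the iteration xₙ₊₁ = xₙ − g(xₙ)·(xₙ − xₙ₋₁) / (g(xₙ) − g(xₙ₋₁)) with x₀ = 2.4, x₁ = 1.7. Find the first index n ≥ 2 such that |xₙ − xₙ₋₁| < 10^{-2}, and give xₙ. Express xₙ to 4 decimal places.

g(2.4) = 13.977600, g(1.7) = -8.747900
x₂ = 1.700000 − (-8.747900)·(-0.700000)/(-22.725500) = 1.969456;  |Δ| = 0.269456
g(1.969456) = -2.863603
x₃ = 1.969456 − (-2.863603)·(0.269456)/(5.884297) = 2.100588;  |Δ| = 0.131131
g(2.100588) = 1.168118
x₄ = 2.100588 − 1.168118·(0.131131)/(4.031721) = 2.062595;  |Δ| = 0.037993
g(2.062595) = -0.088739
x₅ = 2.062595 − (-0.088739)·(-0.037993)/(-1.256857) = 2.065277;  |Δ| = 0.002682
|x₅ − x₄| = 0.002682 < 10^{-2}

n = 5, xₙ = 2.0653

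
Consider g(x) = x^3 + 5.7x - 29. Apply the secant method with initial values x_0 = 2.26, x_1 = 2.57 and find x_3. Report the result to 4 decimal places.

2.4636

g(2.26) = -4.574824, g(2.57) = 2.623593
x_2 = 2.570000 − 2.623593·(2.570000 − 2.260000) / (2.623593 − (-4.574824)) = 2.570000 − (0.813314)/(7.198417) = 2.457015
g(2.457015) = -0.162207
x_3 = 2.457015 − (-0.162207)·(2.457015 − 2.570000) / (-0.162207 − 2.623593) = 2.457015 − (0.018327)/(-2.785800) = 2.463594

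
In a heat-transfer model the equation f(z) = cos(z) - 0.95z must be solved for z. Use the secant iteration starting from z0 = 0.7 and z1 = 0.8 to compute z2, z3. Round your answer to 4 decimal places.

f(0.7) = 0.099842, f(0.8) = -0.063293
z2 = 0.800000 − (-0.063293)·(0.800000 − 0.700000) / (-0.063293 − 0.099842) = 0.800000 − (-0.006329)/(-0.163135) = 0.761202
f(0.761202) = 0.000865
z3 = 0.761202 − 0.000865·(0.761202 − 0.800000) / (0.000865 − (-0.063293)) = 0.761202 − (-0.000034)/(0.064159) = 0.761725

0.7612, 0.7617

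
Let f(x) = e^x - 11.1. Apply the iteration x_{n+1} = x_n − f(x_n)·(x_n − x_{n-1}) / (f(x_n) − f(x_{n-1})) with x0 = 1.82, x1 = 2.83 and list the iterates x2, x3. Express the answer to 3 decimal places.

f(1.82) = -4.92814, f(2.83) = 5.84546
x2 = 2.83000 − 5.84546·(2.83000 − 1.82000) / (5.84546 − (-4.92814)) = 2.83000 − (5.90392)/(10.77360) = 2.28200
f(2.28200) = -1.30373
x3 = 2.28200 − (-1.30373)·(2.28200 − 2.83000) / (-1.30373 − 5.84546) = 2.28200 − (0.71444)/(-7.14919) = 2.38193

2.282, 2.382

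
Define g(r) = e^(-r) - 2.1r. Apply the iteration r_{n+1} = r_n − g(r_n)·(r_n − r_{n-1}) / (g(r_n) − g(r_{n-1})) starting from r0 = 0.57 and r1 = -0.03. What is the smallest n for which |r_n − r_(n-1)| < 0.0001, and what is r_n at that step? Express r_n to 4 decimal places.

g(0.57) = -0.631475, g(-0.03) = 1.093455
r2 = -0.030000 − 1.093455·(-0.600000)/(1.724929) = 0.350348;  |Δ| = 0.380348
g(0.350348) = -0.031287
r3 = 0.350348 − (-0.031287)·(0.380348)/(-1.124741) = 0.339768;  |Δ| = 0.010580
g(0.339768) = -0.001576
r4 = 0.339768 − (-0.001576)·(-0.010580)/(0.029711) = 0.339206;  |Δ| = 0.000561
g(0.339206) = 0.000002
r5 = 0.339206 − 0.000002·(-0.000561)/(0.001578) = 0.339207;  |Δ| = 0.000001
|r5 − r4| = 0.000001 < 0.0001

n = 5, r_n = 0.3392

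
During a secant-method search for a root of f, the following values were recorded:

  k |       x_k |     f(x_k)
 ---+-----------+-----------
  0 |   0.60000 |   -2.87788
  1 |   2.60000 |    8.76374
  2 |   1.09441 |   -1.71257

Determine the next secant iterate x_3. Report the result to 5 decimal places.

x_3 = 1.09441 − (-1.71257)·(1.09441 − 2.60000) / (-1.71257 − 8.76374)
   = 1.09441 − (2.5784283)/(-10.4763100) = 1.3405299

1.34053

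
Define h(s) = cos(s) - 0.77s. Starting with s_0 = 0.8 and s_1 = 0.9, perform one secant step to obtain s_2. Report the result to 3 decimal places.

h(0.8) = 0.08071, h(0.9) = -0.07139
s_2 = 0.90000 − (-0.07139)·(0.90000 − 0.80000) / (-0.07139 − 0.08071) = 0.90000 − (-0.00714)/(-0.15210) = 0.85306

0.853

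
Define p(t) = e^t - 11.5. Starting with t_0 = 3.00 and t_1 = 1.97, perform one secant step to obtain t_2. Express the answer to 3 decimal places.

2.315

p(3.00) = 8.58554, p(1.97) = -4.32932
t_2 = 1.97000 − (-4.32932)·(1.97000 − 3.00000) / (-4.32932 − 8.58554) = 1.97000 − (4.45920)/(-12.91486) = 2.31528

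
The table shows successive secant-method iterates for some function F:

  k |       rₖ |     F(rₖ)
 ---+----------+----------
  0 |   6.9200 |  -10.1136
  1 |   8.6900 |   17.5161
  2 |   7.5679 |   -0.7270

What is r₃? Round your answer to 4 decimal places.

r₃ = 7.5679 − (-0.7270)·(7.5679 − 8.6900) / (-0.7270 − 17.5161)
   = 7.5679 − (0.815767)/(-18.243100) = 7.612616

7.6126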